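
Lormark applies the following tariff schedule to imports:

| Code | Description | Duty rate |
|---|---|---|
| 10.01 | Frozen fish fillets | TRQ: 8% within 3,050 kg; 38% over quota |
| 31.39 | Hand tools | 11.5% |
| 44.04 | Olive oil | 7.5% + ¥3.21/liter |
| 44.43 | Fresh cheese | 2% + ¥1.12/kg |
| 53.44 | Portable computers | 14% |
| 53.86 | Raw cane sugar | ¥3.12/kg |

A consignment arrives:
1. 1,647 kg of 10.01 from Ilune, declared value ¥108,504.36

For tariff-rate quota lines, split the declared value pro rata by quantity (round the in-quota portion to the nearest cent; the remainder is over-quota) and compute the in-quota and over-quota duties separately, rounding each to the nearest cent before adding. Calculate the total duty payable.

¥8,680.35

Line 1 (10.01, Ilune, 1,647 kg, ¥108,504.36):
Code 10.01 is under a tariff-rate quota (threshold 3,050 kg). Quantity 1,647 kg is within the quota, so the in-quota rate 8% applies to the full value.
Duty = ¥108,504.36 × 8% = ¥8,680.35.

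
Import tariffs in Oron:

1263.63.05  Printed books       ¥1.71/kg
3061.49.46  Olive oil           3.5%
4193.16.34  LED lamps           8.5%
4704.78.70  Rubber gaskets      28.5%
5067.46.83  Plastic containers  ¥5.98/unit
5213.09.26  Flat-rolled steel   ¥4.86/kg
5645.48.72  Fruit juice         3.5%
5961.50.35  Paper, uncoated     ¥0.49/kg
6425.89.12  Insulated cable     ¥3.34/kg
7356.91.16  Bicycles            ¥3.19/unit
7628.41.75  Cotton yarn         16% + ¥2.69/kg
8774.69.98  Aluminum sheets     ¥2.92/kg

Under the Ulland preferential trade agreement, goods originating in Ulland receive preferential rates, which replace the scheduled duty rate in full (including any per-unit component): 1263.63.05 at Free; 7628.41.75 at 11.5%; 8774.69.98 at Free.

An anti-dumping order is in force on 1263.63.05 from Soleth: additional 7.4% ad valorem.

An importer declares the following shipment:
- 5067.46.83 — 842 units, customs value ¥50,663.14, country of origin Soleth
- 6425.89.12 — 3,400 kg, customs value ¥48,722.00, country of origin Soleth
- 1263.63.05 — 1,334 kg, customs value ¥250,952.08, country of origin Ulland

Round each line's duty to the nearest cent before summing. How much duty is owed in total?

Line 1 (5067.46.83, Soleth, 842 units, ¥50,663.14):
Base rate for 5067.46.83 is ¥5.98/unit.
Duty = 842 × ¥5.98 = ¥5,035.16.
Line 2 (6425.89.12, Soleth, 3,400 kg, ¥48,722.00):
Base rate for 6425.89.12 is ¥3.34/kg.
Duty = 3,400 × ¥3.34 = ¥11,356.00.
Line 3 (1263.63.05, Ulland, 1,334 kg, ¥250,952.08):
Base rate for 1263.63.05 is ¥1.71/kg.
Origin Ulland qualifies under the Oron–Ulland agreement and 1263.63.05 is covered: preferential rate Free applies instead.
The additional-duty order on 1263.63.05 targets Soleth, not Ulland; it does not apply.
Duty = ¥250,952.08 × 0% = ¥0.00.
Total = ¥5,035.16 + ¥11,356.00 + ¥0.00 = ¥16,391.16.

¥16,391.16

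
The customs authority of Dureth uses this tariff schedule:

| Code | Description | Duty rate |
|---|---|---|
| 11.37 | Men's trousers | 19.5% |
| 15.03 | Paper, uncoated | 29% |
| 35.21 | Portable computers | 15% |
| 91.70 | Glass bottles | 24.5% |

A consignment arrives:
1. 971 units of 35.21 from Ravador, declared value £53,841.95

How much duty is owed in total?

£8,076.29

Line 1 (35.21, Ravador, 971 units, £53,841.95):
Base rate for 35.21 is 15%.
Duty = £53,841.95 × 15% = £8,076.29.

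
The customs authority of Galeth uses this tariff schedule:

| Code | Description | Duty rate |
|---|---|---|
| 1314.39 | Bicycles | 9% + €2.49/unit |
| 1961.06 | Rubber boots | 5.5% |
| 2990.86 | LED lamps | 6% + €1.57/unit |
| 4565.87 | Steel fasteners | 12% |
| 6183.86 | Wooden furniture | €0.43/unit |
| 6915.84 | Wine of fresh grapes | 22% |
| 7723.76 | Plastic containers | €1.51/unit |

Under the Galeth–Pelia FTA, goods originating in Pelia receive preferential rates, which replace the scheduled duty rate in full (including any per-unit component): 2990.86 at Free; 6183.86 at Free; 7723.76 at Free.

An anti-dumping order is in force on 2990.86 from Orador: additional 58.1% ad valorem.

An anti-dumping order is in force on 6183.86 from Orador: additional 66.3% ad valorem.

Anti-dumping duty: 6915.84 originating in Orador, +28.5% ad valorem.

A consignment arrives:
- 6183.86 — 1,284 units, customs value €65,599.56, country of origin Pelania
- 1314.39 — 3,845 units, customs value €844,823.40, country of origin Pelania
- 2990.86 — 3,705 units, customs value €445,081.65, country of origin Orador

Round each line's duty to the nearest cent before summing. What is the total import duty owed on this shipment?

€377,274.47

Line 1 (6183.86, Pelania, 1,284 units, €65,599.56):
Base rate for 6183.86 is €0.43/unit.
6183.86 has an FTA preferential rate, but origin Pelania is not Pelia; base rate stands.
The additional-duty order on 6183.86 targets Orador, not Pelania; it does not apply.
Duty = 1,284 × €0.43 = €552.12.
Line 2 (1314.39, Pelania, 3,845 units, €844,823.40):
Base rate for 1314.39 is 9% + €2.49/unit.
Duty = €844,823.40 × 9% + 3,845 × €2.49 = €85,608.16.
Line 3 (2990.86, Orador, 3,705 units, €445,081.65):
Base rate for 2990.86 is 6% + €1.57/unit.
2990.86 has an FTA preferential rate, but origin Orador is not Pelia; base rate stands.
Additional duty on 2990.86 from Orador: +58.1%. Applied ad valorem rate: 6% + 58.1% = 64.1%.
Duty = €445,081.65 × 64.1% + 3,705 × €1.57 = €291,114.19.
Total = €552.12 + €85,608.16 + €291,114.19 = €377,274.47.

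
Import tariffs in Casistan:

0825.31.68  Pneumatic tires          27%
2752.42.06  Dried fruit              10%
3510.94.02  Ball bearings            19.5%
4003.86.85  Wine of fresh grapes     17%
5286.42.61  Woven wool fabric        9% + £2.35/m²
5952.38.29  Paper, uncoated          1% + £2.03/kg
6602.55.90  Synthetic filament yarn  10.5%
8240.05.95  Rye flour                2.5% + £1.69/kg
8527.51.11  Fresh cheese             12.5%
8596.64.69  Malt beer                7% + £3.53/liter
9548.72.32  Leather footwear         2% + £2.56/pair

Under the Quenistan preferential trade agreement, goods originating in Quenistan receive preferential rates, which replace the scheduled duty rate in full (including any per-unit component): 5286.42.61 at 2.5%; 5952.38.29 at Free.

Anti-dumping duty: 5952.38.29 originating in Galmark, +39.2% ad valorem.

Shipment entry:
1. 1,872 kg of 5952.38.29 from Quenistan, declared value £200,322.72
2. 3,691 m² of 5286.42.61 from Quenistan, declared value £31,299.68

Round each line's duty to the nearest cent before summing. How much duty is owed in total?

Line 1 (5952.38.29, Quenistan, 1,872 kg, £200,322.72):
Base rate for 5952.38.29 is 1% + £2.03/kg.
Origin Quenistan qualifies under the Casistan–Quenistan agreement and 5952.38.29 is covered: preferential rate Free applies instead.
The additional-duty order on 5952.38.29 targets Galmark, not Quenistan; it does not apply.
Duty = £200,322.72 × 0% = £0.00.
Line 2 (5286.42.61, Quenistan, 3,691 m², £31,299.68):
Base rate for 5286.42.61 is 9% + £2.35/m².
Origin Quenistan qualifies under the Casistan–Quenistan agreement and 5286.42.61 is covered: preferential rate 2.5% applies instead.
Duty = £31,299.68 × 2.5% = £782.49.
Total = £0.00 + £782.49 = £782.49.

£782.49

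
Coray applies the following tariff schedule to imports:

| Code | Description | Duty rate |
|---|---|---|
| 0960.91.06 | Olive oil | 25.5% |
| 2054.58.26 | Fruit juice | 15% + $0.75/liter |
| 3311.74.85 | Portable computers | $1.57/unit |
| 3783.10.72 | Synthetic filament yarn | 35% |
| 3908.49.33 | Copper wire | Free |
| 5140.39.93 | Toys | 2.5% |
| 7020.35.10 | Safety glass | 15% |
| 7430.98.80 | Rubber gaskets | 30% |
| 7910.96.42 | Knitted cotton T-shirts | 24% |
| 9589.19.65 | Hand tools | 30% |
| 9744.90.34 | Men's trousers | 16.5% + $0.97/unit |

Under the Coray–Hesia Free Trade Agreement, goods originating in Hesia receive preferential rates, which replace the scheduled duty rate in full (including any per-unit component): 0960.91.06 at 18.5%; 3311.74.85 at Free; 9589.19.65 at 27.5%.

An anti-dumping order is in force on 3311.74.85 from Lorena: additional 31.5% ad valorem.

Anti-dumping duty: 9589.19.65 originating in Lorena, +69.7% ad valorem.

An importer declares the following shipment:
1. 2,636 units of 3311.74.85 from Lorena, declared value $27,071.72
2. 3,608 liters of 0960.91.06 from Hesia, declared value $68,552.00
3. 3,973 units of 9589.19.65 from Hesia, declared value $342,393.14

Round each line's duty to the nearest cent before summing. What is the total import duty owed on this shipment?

Line 1 (3311.74.85, Lorena, 2,636 units, $27,071.72):
Base rate for 3311.74.85 is $1.57/unit.
3311.74.85 has an FTA preferential rate, but origin Lorena is not Hesia; base rate stands.
Additional duty on 3311.74.85 from Lorena: +31.5% ad valorem. Applied ad valorem rate = 31.5%.
Duty = $27,071.72 × 31.5% + 2,636 × $1.57 = $12,666.11.
Line 2 (0960.91.06, Hesia, 3,608 liters, $68,552.00):
Base rate for 0960.91.06 is 25.5%.
Origin Hesia qualifies under the Coray–Hesia agreement and 0960.91.06 is covered: preferential rate 18.5% applies instead.
Duty = $68,552.00 × 18.5% = $12,682.12.
Line 3 (9589.19.65, Hesia, 3,973 units, $342,393.14):
Base rate for 9589.19.65 is 30%.
Origin Hesia qualifies under the Coray–Hesia agreement and 9589.19.65 is covered: preferential rate 27.5% applies instead.
The additional-duty order on 9589.19.65 targets Lorena, not Hesia; it does not apply.
Duty = $342,393.14 × 27.5% = $94,158.11.
Total = $12,666.11 + $12,682.12 + $94,158.11 = $119,506.34.

$119,506.34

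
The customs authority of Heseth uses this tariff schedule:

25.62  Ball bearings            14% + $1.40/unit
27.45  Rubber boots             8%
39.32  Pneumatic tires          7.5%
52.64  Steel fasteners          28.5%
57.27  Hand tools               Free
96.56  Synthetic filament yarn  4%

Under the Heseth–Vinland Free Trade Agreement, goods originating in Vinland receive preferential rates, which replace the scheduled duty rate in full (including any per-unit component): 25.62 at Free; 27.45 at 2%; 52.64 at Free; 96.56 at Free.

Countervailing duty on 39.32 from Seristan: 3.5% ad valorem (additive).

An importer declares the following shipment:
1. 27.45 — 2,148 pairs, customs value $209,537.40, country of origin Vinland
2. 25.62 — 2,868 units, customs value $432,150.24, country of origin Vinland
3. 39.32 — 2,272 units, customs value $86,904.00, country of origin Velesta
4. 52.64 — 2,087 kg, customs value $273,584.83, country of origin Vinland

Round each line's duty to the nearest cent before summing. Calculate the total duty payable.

Line 1 (27.45, Vinland, 2,148 pairs, $209,537.40):
Base rate for 27.45 is 8%.
Origin Vinland qualifies under the Heseth–Vinland agreement and 27.45 is covered: preferential rate 2% applies instead.
Duty = $209,537.40 × 2% = $4,190.75.
Line 2 (25.62, Vinland, 2,868 units, $432,150.24):
Base rate for 25.62 is 14% + $1.40/unit.
Origin Vinland qualifies under the Heseth–Vinland agreement and 25.62 is covered: preferential rate Free applies instead.
Duty = $432,150.24 × 0% = $0.00.
Line 3 (39.32, Velesta, 2,272 units, $86,904.00):
Base rate for 39.32 is 7.5%.
The additional-duty order on 39.32 targets Seristan, not Velesta; it does not apply.
Duty = $86,904.00 × 7.5% = $6,517.80.
Line 4 (52.64, Vinland, 2,087 kg, $273,584.83):
Base rate for 52.64 is 28.5%.
Origin Vinland qualifies under the Heseth–Vinland agreement and 52.64 is covered: preferential rate Free applies instead.
Duty = $273,584.83 × 0% = $0.00.
Total = $4,190.75 + $0.00 + $6,517.80 + $0.00 = $10,708.55.

$10,708.55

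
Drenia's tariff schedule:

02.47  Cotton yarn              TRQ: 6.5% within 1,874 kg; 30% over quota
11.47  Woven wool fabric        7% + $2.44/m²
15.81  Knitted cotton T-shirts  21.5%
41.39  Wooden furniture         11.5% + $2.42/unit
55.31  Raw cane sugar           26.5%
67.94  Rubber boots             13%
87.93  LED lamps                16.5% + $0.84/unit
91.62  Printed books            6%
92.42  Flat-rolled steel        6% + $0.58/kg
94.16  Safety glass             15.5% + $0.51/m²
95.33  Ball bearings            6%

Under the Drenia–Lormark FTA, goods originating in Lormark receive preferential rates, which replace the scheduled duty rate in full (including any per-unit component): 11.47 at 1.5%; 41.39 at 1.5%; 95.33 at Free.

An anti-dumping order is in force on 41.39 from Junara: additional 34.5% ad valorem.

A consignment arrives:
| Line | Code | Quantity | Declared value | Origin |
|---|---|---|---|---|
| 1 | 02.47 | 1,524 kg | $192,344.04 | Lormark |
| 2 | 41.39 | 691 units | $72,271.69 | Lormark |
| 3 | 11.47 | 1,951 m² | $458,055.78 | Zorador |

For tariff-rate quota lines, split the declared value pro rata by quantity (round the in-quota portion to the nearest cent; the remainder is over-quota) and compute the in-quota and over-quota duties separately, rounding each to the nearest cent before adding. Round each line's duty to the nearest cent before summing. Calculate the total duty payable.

Line 1 (02.47, Lormark, 1,524 kg, $192,344.04):
Code 02.47 is under a tariff-rate quota (threshold 1,874 kg). Quantity 1,524 kg is within the quota, so the in-quota rate 6.5% applies to the full value.
Duty = $192,344.04 × 6.5% = $12,502.36.
Line 2 (41.39, Lormark, 691 units, $72,271.69):
Base rate for 41.39 is 11.5% + $2.42/unit.
Origin Lormark qualifies under the Drenia–Lormark agreement and 41.39 is covered: preferential rate 1.5% applies instead.
The additional-duty order on 41.39 targets Junara, not Lormark; it does not apply.
Duty = $72,271.69 × 1.5% = $1,084.08.
Line 3 (11.47, Zorador, 1,951 m², $458,055.78):
Base rate for 11.47 is 7% + $2.44/m².
11.47 has an FTA preferential rate, but origin Zorador is not Lormark; base rate stands.
Duty = $458,055.78 × 7% + 1,951 × $2.44 = $36,824.34.
Total = $12,502.36 + $1,084.08 + $36,824.34 = $50,410.78.

$50,410.78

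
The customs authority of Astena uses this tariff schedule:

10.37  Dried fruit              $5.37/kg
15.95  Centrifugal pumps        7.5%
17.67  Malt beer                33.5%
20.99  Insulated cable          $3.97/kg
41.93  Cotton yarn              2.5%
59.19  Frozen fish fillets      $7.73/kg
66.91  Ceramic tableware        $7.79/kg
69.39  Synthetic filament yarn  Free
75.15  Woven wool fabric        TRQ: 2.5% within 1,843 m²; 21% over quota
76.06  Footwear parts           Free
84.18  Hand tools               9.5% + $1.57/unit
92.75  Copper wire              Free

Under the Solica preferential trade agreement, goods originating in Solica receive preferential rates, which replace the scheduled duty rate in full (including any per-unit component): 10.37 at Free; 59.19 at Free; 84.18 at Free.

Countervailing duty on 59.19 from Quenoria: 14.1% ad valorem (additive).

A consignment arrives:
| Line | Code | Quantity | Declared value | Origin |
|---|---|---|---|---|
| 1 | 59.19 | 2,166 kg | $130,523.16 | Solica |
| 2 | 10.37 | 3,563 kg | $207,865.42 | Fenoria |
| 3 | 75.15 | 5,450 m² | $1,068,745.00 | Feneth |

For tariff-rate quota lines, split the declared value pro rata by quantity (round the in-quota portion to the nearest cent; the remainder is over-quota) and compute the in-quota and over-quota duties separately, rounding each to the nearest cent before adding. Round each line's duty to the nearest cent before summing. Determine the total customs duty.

$176,708.49

Line 1 (59.19, Solica, 2,166 kg, $130,523.16):
Base rate for 59.19 is $7.73/kg.
Origin Solica qualifies under the Astena–Solica agreement and 59.19 is covered: preferential rate Free applies instead.
The additional-duty order on 59.19 targets Quenoria, not Solica; it does not apply.
Duty = $130,523.16 × 0% = $0.00.
Line 2 (10.37, Fenoria, 3,563 kg, $207,865.42):
Base rate for 10.37 is $5.37/kg.
10.37 has an FTA preferential rate, but origin Fenoria is not Solica; base rate stands.
Duty = 3,563 × $5.37 = $19,133.31.
Line 3 (75.15, Feneth, 5,450 m², $1,068,745.00):
Code 75.15 is under a tariff-rate quota (threshold 1,843 m²). In-quota: 1,843 m² at 2.5%; over-quota: 3,607 m² at 21%.
Pro-rata value split: in-quota = $1,068,745.00 × 1,843/5,450 = $361,412.30; over-quota = $1,068,745.00 − $361,412.30 = $707,332.70.
In-quota duty = $361,412.30 × 2.5% = $9,035.31. Over-quota duty = $707,332.70 × 21% = $148,539.87.
Line duty = $9,035.31 + $148,539.87 = $157,575.18.
Total = $0.00 + $19,133.31 + $157,575.18 = $176,708.49.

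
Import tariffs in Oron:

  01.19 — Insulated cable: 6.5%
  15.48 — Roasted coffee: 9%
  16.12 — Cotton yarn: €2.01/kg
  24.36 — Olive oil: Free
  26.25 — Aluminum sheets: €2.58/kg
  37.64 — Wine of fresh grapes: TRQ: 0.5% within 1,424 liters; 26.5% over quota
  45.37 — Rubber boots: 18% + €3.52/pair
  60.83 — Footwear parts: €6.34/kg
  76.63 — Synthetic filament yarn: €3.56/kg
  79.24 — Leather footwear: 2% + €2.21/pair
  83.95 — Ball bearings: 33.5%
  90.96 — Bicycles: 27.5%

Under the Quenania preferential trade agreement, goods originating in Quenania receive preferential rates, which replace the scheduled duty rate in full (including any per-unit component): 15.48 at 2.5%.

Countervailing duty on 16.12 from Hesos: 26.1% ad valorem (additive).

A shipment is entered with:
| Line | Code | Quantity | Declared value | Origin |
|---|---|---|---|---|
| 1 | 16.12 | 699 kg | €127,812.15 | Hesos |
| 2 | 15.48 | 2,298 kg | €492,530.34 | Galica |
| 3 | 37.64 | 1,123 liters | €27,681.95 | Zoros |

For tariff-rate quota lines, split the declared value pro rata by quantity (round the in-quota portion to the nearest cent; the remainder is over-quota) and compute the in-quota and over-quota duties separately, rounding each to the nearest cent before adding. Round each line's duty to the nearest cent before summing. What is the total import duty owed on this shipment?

€79,230.10

Line 1 (16.12, Hesos, 699 kg, €127,812.15):
Base rate for 16.12 is €2.01/kg.
Additional duty on 16.12 from Hesos: +26.1% ad valorem. Applied ad valorem rate = 26.1%.
Duty = €127,812.15 × 26.1% + 699 × €2.01 = €34,763.96.
Line 2 (15.48, Galica, 2,298 kg, €492,530.34):
Base rate for 15.48 is 9%.
15.48 has an FTA preferential rate, but origin Galica is not Quenania; base rate stands.
Duty = €492,530.34 × 9% = €44,327.73.
Line 3 (37.64, Zoros, 1,123 liters, €27,681.95):
Code 37.64 is under a tariff-rate quota (threshold 1,424 liters). Quantity 1,123 liters is within the quota, so the in-quota rate 0.5% applies to the full value.
Duty = €27,681.95 × 0.5% = €138.41.
Total = €34,763.96 + €44,327.73 + €138.41 = €79,230.10.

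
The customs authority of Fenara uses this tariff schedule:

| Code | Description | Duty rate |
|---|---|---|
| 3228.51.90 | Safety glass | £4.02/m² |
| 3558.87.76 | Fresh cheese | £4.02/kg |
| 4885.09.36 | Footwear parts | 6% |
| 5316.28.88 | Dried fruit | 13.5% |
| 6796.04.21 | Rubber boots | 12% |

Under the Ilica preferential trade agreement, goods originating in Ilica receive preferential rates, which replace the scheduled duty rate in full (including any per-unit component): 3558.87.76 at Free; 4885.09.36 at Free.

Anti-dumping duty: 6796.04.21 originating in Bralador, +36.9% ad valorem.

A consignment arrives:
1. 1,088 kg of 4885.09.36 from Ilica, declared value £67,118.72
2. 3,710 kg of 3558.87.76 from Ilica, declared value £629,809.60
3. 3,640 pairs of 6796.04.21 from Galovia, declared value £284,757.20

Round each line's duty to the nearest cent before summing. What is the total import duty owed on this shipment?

Line 1 (4885.09.36, Ilica, 1,088 kg, £67,118.72):
Base rate for 4885.09.36 is 6%.
Origin Ilica qualifies under the Fenara–Ilica agreement and 4885.09.36 is covered: preferential rate Free applies instead.
Duty = £67,118.72 × 0% = £0.00.
Line 2 (3558.87.76, Ilica, 3,710 kg, £629,809.60):
Base rate for 3558.87.76 is £4.02/kg.
Origin Ilica qualifies under the Fenara–Ilica agreement and 3558.87.76 is covered: preferential rate Free applies instead.
Duty = £629,809.60 × 0% = £0.00.
Line 3 (6796.04.21, Galovia, 3,640 pairs, £284,757.20):
Base rate for 6796.04.21 is 12%.
The additional-duty order on 6796.04.21 targets Bralador, not Galovia; it does not apply.
Duty = £284,757.20 × 12% = £34,170.86.
Total = £0.00 + £0.00 + £34,170.86 = £34,170.86.

£34,170.86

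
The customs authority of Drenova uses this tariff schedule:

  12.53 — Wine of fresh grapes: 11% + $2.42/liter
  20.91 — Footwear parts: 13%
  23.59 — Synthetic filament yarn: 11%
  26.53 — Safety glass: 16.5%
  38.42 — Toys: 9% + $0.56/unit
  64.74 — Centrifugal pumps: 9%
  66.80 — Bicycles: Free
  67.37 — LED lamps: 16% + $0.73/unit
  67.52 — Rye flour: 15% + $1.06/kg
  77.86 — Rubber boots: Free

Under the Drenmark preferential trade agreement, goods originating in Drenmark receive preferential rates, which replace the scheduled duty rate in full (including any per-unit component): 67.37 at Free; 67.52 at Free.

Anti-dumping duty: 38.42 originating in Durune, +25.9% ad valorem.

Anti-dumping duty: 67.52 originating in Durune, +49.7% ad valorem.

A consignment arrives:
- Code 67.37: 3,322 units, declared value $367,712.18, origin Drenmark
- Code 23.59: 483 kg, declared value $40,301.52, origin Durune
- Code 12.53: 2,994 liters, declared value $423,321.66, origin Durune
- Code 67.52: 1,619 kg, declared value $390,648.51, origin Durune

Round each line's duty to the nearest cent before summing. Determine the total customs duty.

Line 1 (67.37, Drenmark, 3,322 units, $367,712.18):
Base rate for 67.37 is 16% + $0.73/unit.
Origin Drenmark qualifies under the Drenova–Drenmark agreement and 67.37 is covered: preferential rate Free applies instead.
Duty = $367,712.18 × 0% = $0.00.
Line 2 (23.59, Durune, 483 kg, $40,301.52):
Base rate for 23.59 is 11%.
Duty = $40,301.52 × 11% = $4,433.17.
Line 3 (12.53, Durune, 2,994 liters, $423,321.66):
Base rate for 12.53 is 11% + $2.42/liter.
Duty = $423,321.66 × 11% + 2,994 × $2.42 = $53,810.86.
Line 4 (67.52, Durune, 1,619 kg, $390,648.51):
Base rate for 67.52 is 15% + $1.06/kg.
67.52 has an FTA preferential rate, but origin Durune is not Drenmark; base rate stands.
Additional duty on 67.52 from Durune: +49.7%. Applied ad valorem rate: 15% + 49.7% = 64.7%.
Duty = $390,648.51 × 64.7% + 1,619 × $1.06 = $254,465.73.
Total = $0.00 + $4,433.17 + $53,810.86 + $254,465.73 = $312,709.76.

$312,709.76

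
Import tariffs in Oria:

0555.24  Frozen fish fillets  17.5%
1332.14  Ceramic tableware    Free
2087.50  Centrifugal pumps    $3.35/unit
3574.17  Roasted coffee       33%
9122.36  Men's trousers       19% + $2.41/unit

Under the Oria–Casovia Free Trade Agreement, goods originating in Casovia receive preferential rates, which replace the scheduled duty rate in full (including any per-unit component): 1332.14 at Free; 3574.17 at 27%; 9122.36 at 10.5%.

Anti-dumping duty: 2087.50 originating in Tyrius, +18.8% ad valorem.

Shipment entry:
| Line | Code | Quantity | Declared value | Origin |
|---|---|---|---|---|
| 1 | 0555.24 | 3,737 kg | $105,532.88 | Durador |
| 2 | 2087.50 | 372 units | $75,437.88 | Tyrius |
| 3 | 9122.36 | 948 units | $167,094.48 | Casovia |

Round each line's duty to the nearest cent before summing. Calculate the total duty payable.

$51,441.69

Line 1 (0555.24, Durador, 3,737 kg, $105,532.88):
Base rate for 0555.24 is 17.5%.
Duty = $105,532.88 × 17.5% = $18,468.25.
Line 2 (2087.50, Tyrius, 372 units, $75,437.88):
Base rate for 2087.50 is $3.35/unit.
Additional duty on 2087.50 from Tyrius: +18.8% ad valorem. Applied ad valorem rate = 18.8%.
Duty = $75,437.88 × 18.8% + 372 × $3.35 = $15,428.52.
Line 3 (9122.36, Casovia, 948 units, $167,094.48):
Base rate for 9122.36 is 19% + $2.41/unit.
Origin Casovia qualifies under the Oria–Casovia agreement and 9122.36 is covered: preferential rate 10.5% applies instead.
Duty = $167,094.48 × 10.5% = $17,544.92.
Total = $18,468.25 + $15,428.52 + $17,544.92 = $51,441.69.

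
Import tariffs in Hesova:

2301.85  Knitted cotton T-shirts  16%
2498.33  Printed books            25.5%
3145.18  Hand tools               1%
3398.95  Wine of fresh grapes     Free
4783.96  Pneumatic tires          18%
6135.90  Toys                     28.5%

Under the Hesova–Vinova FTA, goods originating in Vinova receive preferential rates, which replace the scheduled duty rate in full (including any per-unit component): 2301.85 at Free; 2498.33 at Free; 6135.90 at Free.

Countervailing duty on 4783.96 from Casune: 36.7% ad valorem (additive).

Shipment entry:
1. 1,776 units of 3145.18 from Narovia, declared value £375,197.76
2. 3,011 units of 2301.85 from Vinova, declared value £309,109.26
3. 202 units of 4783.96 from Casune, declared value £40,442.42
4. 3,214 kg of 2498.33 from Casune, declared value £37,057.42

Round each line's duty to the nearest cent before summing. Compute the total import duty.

Line 1 (3145.18, Narovia, 1,776 units, £375,197.76):
Base rate for 3145.18 is 1%.
Duty = £375,197.76 × 1% = £3,751.98.
Line 2 (2301.85, Vinova, 3,011 units, £309,109.26):
Base rate for 2301.85 is 16%.
Origin Vinova qualifies under the Hesova–Vinova agreement and 2301.85 is covered: preferential rate Free applies instead.
Duty = £309,109.26 × 0% = £0.00.
Line 3 (4783.96, Casune, 202 units, £40,442.42):
Base rate for 4783.96 is 18%.
Additional duty on 4783.96 from Casune: +36.7%. Applied ad valorem rate: 18% + 36.7% = 54.7%.
Duty = £40,442.42 × 54.7% = £22,122.00.
Line 4 (2498.33, Casune, 3,214 kg, £37,057.42):
Base rate for 2498.33 is 25.5%.
2498.33 has an FTA preferential rate, but origin Casune is not Vinova; base rate stands.
Duty = £37,057.42 × 25.5% = £9,449.64.
Total = £3,751.98 + £0.00 + £22,122.00 + £9,449.64 = £35,323.62.

£35,323.62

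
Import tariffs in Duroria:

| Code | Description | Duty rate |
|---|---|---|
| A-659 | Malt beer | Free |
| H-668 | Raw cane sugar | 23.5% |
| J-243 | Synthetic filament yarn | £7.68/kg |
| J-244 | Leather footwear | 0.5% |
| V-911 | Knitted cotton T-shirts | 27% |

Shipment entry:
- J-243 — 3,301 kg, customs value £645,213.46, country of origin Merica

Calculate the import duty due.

Line 1 (J-243, Merica, 3,301 kg, £645,213.46):
Base rate for J-243 is £7.68/kg.
Duty = 3,301 × £7.68 = £25,351.68.

£25,351.68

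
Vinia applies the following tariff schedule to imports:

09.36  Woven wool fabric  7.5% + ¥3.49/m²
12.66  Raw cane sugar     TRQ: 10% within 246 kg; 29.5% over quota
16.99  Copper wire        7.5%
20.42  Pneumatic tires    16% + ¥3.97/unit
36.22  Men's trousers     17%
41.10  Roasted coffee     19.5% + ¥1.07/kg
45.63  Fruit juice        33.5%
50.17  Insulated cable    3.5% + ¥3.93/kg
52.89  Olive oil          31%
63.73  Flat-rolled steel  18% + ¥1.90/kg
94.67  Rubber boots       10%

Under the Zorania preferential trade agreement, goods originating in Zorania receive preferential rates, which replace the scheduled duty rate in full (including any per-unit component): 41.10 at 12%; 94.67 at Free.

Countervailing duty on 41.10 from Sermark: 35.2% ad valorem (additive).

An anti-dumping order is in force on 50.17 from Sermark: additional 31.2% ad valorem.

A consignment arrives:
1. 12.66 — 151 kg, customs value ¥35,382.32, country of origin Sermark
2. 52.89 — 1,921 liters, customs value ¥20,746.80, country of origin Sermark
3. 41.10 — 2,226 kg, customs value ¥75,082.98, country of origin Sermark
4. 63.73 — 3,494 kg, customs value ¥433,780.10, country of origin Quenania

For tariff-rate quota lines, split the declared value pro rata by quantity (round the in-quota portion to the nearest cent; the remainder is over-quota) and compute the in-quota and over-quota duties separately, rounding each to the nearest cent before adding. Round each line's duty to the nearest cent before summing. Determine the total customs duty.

¥138,140.97

Line 1 (12.66, Sermark, 151 kg, ¥35,382.32):
Code 12.66 is under a tariff-rate quota (threshold 246 kg). Quantity 151 kg is within the quota, so the in-quota rate 10% applies to the full value.
Duty = ¥35,382.32 × 10% = ¥3,538.23.
Line 2 (52.89, Sermark, 1,921 liters, ¥20,746.80):
Base rate for 52.89 is 31%.
Duty = ¥20,746.80 × 31% = ¥6,431.51.
Line 3 (41.10, Sermark, 2,226 kg, ¥75,082.98):
Base rate for 41.10 is 19.5% + ¥1.07/kg.
41.10 has an FTA preferential rate, but origin Sermark is not Zorania; base rate stands.
Additional duty on 41.10 from Sermark: +35.2%. Applied ad valorem rate: 19.5% + 35.2% = 54.7%.
Duty = ¥75,082.98 × 54.7% + 2,226 × ¥1.07 = ¥43,452.21.
Line 4 (63.73, Quenania, 3,494 kg, ¥433,780.10):
Base rate for 63.73 is 18% + ¥1.90/kg.
Duty = ¥433,780.10 × 18% + 3,494 × ¥1.90 = ¥84,719.02.
Total = ¥3,538.23 + ¥6,431.51 + ¥43,452.21 + ¥84,719.02 = ¥138,140.97.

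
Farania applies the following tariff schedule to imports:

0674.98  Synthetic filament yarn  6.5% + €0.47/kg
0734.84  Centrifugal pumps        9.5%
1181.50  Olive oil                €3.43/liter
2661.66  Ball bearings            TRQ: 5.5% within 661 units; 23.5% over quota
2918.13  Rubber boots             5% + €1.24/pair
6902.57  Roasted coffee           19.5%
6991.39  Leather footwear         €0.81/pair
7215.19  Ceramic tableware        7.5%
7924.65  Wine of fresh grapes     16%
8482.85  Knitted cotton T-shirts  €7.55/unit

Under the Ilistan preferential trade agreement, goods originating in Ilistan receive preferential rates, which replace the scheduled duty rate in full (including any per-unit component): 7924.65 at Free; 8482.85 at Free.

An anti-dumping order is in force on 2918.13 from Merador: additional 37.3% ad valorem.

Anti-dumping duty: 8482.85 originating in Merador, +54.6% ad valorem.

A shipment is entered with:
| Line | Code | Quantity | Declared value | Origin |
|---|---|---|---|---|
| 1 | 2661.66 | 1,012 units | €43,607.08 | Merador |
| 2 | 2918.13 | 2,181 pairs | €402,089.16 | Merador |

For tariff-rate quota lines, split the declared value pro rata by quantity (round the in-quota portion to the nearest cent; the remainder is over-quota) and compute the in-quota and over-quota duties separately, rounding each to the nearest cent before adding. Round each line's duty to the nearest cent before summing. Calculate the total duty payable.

€177,908.97

Line 1 (2661.66, Merador, 1,012 units, €43,607.08):
Code 2661.66 is under a tariff-rate quota (threshold 661 units). In-quota: 661 units at 5.5%; over-quota: 351 units at 23.5%.
Pro-rata value split: in-quota = €43,607.08 × 661/1,012 = €28,482.49; over-quota = €43,607.08 − €28,482.49 = €15,124.59.
In-quota duty = €28,482.49 × 5.5% = €1,566.54. Over-quota duty = €15,124.59 × 23.5% = €3,554.28.
Line duty = €1,566.54 + €3,554.28 = €5,120.82.
Line 2 (2918.13, Merador, 2,181 pairs, €402,089.16):
Base rate for 2918.13 is 5% + €1.24/pair.
Additional duty on 2918.13 from Merador: +37.3%. Applied ad valorem rate: 5% + 37.3% = 42.3%.
Duty = €402,089.16 × 42.3% + 2,181 × €1.24 = €172,788.15.
Total = €5,120.82 + €172,788.15 = €177,908.97.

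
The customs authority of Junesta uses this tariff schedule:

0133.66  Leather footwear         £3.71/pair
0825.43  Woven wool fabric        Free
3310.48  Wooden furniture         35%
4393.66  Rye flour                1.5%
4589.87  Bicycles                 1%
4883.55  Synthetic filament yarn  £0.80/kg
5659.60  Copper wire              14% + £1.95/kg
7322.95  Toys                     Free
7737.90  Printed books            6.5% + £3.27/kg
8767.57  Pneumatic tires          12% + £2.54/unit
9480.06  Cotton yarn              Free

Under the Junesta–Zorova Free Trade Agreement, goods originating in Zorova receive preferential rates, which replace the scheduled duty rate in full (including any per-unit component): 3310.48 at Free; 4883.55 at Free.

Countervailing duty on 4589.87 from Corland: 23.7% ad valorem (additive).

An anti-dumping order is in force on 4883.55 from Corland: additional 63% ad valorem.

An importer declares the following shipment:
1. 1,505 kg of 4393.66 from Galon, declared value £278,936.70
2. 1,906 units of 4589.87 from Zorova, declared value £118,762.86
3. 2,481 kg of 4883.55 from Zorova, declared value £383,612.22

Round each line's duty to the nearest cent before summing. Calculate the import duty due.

£5,371.68

Line 1 (4393.66, Galon, 1,505 kg, £278,936.70):
Base rate for 4393.66 is 1.5%.
Duty = £278,936.70 × 1.5% = £4,184.05.
Line 2 (4589.87, Zorova, 1,906 units, £118,762.86):
Base rate for 4589.87 is 1%.
Origin Zorova is the FTA partner but 4589.87 is not on the preference list; base rate stands.
The additional-duty order on 4589.87 targets Corland, not Zorova; it does not apply.
Duty = £118,762.86 × 1% = £1,187.63.
Line 3 (4883.55, Zorova, 2,481 kg, £383,612.22):
Base rate for 4883.55 is £0.80/kg.
Origin Zorova qualifies under the Junesta–Zorova agreement and 4883.55 is covered: preferential rate Free applies instead.
The additional-duty order on 4883.55 targets Corland, not Zorova; it does not apply.
Duty = £383,612.22 × 0% = £0.00.
Total = £4,184.05 + £1,187.63 + £0.00 = £5,371.68.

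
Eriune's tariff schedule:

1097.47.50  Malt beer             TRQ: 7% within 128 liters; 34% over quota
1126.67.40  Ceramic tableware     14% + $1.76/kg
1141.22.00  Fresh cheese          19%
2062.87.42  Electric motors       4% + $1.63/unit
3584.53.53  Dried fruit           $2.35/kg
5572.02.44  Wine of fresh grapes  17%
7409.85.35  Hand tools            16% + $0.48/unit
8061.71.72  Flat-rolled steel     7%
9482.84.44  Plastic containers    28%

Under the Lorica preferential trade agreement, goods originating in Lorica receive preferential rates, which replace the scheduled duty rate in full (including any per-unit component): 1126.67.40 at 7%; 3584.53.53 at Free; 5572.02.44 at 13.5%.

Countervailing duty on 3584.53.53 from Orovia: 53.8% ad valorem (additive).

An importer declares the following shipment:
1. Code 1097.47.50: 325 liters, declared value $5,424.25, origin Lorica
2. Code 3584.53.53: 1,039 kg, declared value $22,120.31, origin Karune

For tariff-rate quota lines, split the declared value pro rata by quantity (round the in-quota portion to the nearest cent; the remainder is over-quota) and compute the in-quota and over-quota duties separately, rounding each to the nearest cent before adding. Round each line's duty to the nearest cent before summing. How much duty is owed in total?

Line 1 (1097.47.50, Lorica, 325 liters, $5,424.25):
Code 1097.47.50 is under a tariff-rate quota (threshold 128 liters). In-quota: 128 liters at 7%; over-quota: 197 liters at 34%.
Pro-rata value split: in-quota = $5,424.25 × 128/325 = $2,136.32; over-quota = $5,424.25 − $2,136.32 = $3,287.93.
In-quota duty = $2,136.32 × 7% = $149.54. Over-quota duty = $3,287.93 × 34% = $1,117.90.
Line duty = $149.54 + $1,117.90 = $1,267.44.
Line 2 (3584.53.53, Karune, 1,039 kg, $22,120.31):
Base rate for 3584.53.53 is $2.35/kg.
3584.53.53 has an FTA preferential rate, but origin Karune is not Lorica; base rate stands.
The additional-duty order on 3584.53.53 targets Orovia, not Karune; it does not apply.
Duty = 1,039 × $2.35 = $2,441.65.
Total = $1,267.44 + $2,441.65 = $3,709.09.

$3,709.09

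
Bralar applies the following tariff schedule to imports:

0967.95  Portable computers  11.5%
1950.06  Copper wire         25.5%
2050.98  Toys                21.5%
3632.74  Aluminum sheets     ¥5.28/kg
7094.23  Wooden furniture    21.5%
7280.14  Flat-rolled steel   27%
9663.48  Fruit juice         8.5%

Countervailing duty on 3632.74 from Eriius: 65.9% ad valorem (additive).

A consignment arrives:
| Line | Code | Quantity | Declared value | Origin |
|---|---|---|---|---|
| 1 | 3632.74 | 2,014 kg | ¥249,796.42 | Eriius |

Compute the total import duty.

¥175,249.76

Line 1 (3632.74, Eriius, 2,014 kg, ¥249,796.42):
Base rate for 3632.74 is ¥5.28/kg.
Additional duty on 3632.74 from Eriius: +65.9% ad valorem. Applied ad valorem rate = 65.9%.
Duty = ¥249,796.42 × 65.9% + 2,014 × ¥5.28 = ¥175,249.76.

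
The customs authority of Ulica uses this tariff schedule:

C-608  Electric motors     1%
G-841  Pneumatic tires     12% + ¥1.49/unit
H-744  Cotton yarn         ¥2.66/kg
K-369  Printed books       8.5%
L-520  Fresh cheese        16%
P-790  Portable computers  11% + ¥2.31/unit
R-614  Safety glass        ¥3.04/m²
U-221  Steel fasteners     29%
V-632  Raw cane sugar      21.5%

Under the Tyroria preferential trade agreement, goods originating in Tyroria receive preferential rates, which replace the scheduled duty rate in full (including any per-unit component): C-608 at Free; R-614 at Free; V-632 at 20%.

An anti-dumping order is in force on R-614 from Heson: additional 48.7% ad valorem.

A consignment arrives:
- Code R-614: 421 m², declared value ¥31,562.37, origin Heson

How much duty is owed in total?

¥16,650.71

Line 1 (R-614, Heson, 421 m², ¥31,562.37):
Base rate for R-614 is ¥3.04/m².
R-614 has an FTA preferential rate, but origin Heson is not Tyroria; base rate stands.
Additional duty on R-614 from Heson: +48.7% ad valorem. Applied ad valorem rate = 48.7%.
Duty = ¥31,562.37 × 48.7% + 421 × ¥3.04 = ¥16,650.71.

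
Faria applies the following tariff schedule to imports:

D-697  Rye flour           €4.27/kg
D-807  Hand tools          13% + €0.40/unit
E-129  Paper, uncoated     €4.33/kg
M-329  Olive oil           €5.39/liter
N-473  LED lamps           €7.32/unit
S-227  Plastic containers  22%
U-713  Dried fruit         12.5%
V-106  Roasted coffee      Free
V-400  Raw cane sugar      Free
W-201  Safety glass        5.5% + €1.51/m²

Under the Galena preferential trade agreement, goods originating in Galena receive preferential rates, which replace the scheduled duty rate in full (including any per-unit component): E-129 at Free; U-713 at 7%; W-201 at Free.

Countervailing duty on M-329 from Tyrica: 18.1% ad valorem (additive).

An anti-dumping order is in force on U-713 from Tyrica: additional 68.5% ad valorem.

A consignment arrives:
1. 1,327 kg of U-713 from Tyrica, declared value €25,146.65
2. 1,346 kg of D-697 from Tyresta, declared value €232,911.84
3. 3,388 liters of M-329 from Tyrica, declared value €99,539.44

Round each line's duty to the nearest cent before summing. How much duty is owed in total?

€62,394.17

Line 1 (U-713, Tyrica, 1,327 kg, €25,146.65):
Base rate for U-713 is 12.5%.
U-713 has an FTA preferential rate, but origin Tyrica is not Galena; base rate stands.
Additional duty on U-713 from Tyrica: +68.5%. Applied ad valorem rate: 12.5% + 68.5% = 81%.
Duty = €25,146.65 × 81% = €20,368.79.
Line 2 (D-697, Tyresta, 1,346 kg, €232,911.84):
Base rate for D-697 is €4.27/kg.
Duty = 1,346 × €4.27 = €5,747.42.
Line 3 (M-329, Tyrica, 3,388 liters, €99,539.44):
Base rate for M-329 is €5.39/liter.
Additional duty on M-329 from Tyrica: +18.1% ad valorem. Applied ad valorem rate = 18.1%.
Duty = €99,539.44 × 18.1% + 3,388 × €5.39 = €36,277.96.
Total = €20,368.79 + €5,747.42 + €36,277.96 = €62,394.17.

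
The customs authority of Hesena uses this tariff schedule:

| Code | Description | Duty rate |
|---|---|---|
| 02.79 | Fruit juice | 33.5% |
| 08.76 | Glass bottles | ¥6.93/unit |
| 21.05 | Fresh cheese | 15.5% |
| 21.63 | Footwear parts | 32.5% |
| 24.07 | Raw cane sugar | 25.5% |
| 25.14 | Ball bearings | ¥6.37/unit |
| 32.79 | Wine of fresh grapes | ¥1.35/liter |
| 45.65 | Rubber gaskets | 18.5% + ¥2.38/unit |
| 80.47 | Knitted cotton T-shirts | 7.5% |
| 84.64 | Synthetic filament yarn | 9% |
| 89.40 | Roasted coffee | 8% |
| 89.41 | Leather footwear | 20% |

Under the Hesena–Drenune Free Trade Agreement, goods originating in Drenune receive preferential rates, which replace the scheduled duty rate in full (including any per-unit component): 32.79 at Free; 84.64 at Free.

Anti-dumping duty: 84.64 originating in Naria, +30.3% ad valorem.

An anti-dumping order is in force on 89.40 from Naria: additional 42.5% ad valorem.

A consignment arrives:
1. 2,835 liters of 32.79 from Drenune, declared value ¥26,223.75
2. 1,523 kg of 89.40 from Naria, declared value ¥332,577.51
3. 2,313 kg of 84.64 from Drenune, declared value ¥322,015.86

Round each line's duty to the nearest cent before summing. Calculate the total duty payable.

¥167,951.64

Line 1 (32.79, Drenune, 2,835 liters, ¥26,223.75):
Base rate for 32.79 is ¥1.35/liter.
Origin Drenune qualifies under the Hesena–Drenune agreement and 32.79 is covered: preferential rate Free applies instead.
Duty = ¥26,223.75 × 0% = ¥0.00.
Line 2 (89.40, Naria, 1,523 kg, ¥332,577.51):
Base rate for 89.40 is 8%.
Additional duty on 89.40 from Naria: +42.5%. Applied ad valorem rate: 8% + 42.5% = 50.5%.
Duty = ¥332,577.51 × 50.5% = ¥167,951.64.
Line 3 (84.64, Drenune, 2,313 kg, ¥322,015.86):
Base rate for 84.64 is 9%.
Origin Drenune qualifies under the Hesena–Drenune agreement and 84.64 is covered: preferential rate Free applies instead.
The additional-duty order on 84.64 targets Naria, not Drenune; it does not apply.
Duty = ¥322,015.86 × 0% = ¥0.00.
Total = ¥0.00 + ¥167,951.64 + ¥0.00 = ¥167,951.64.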